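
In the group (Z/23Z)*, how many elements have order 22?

10

φ(23) = 23 − 1 = 22 = 2 · 11.
(Z/23Z)^× is cyclic (|G| = 22); a cyclic group of order m has exactly φ(d) elements of each order d | m, and none otherwise.
22 = 2 · 11 divides 22, and φ(22) = 10.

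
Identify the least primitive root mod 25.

φ(25) = φ(5^2) = 5·(5−1) = 20 = 2^2 · 5.
Test candidates g = 2, 3, … against the prime factors q ∈ {2, 5} of φ(25): g is a generator iff g^(20/q) ≢ 1 for every such q.
g = 2: 2^10 ≡ 24; 2^4 ≡ 16 — none is 1, so 2 is a primitive root.
So 2 is the smallest generator of (Z/25Z)^×.

2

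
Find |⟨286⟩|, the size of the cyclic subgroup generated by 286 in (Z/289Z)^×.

Since 286 ∈ (Z/289Z)^×, its order divides φ(289) = φ(17^2) = 17·(17−1) = 272 = 2^4 · 17.
Divisors of 272: 1, 2, 4, 8, 16, 17, 34, 68, 136, 272.
Check 286^d mod 289 for each divisor in increasing order:
286^1 ≡ 286 (mod 289)
286^2 ≡ 9 (mod 289)
286^4 ≡ 81 (mod 289)
286^8 ≡ 203 (mod 289)
286^16 ≡ 171 (mod 289)
286^17 ≡ 65 (mod 289)
286^34 ≡ 179 (mod 289)
286^68 ≡ 251 (mod 289)
286^136 ≡ 288 (mod 289)
286^272 ≡ 1 (mod 289) ✓
Therefore the multiplicative order of 286 modulo 289 is 272.

272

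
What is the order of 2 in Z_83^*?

By Lagrange's theorem, ord_83(2) divides φ(83) = 83 − 1 = 82 = 2 · 41.
Divisors of 82: 1, 2, 41, 82.
Test each divisor d:
2^1 ≡ 2 (mod 83)
2^2 ≡ 4 (mod 83)
2^41 ≡ 82 (mod 83)
2^82 ≡ 1 (mod 83) ✓
The smallest such exponent is 82, so the order of 2 is 82.

82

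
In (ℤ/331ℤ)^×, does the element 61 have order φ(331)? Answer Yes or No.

No

φ(331) = 331 − 1 = 330 = 2 · 3 · 5 · 11.
61 is a primitive root mod 331 iff 61^(φ(331)/q) ≢ 1 for every prime q | φ(331), i.e. q ∈ {2, 3, 5, 11}.
61^165 ≡ 330 (mod 331)  [q = 2: ≢ 1 ✓]
61^110 ≡ 1 (mod 331)  [q = 3: ≡ 1 ✗]
61^66 ≡ 1 (mod 331)  [q = 5: ≡ 1 ✗]
61^30 ≡ 74 (mod 331)  [q = 11: ≢ 1 ✓]
The check at q = 3 fails, so 61 generates a proper subgroup.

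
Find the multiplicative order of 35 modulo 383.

382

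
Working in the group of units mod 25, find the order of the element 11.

5

ord(11) | φ(25) = φ(5^2) = 5·(5−1) = 20 = 2^2 · 5.
Divisors of 20: 1, 2, 4, 5, 10, 20.
Evaluate successive powers at the divisors of 20:
11^1 ≡ 11
11^2 ≡ 21
11^4 ≡ 16
11^5 ≡ 1
So ord_25(11) = 5.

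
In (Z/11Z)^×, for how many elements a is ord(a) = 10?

4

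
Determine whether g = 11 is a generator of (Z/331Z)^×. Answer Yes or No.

φ(331) = 331 − 1 = 330 = 2 · 3 · 5 · 11.
11 is a primitive root mod 331 iff 11^(φ(331)/q) ≢ 1 for every prime q | φ(331), i.e. q ∈ {2, 3, 5, 11}.
11^165 ≡ 330 (mod 331)  [q = 2: ≢ 1 ✓]
11^110 ≡ 31 (mod 331)  [q = 3: ≢ 1 ✓]
11^66 ≡ 124 (mod 331)  [q = 5: ≢ 1 ✓]
11^30 ≡ 180 (mod 331)  [q = 11: ≢ 1 ✓]
None equal 1, so ord_331(11) = 330: 11 is a primitive root.

Yes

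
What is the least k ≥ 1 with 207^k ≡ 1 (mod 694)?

346

ord(207) | φ(694) = φ(2)·φ(347) = 1·346 = 346 = 2 · 173.
Divisors of 346: 1, 2, 173, 346.
Test each divisor d:
207^1 ≡ 207 (mod 694)
207^2 ≡ 515 (mod 694)
207^173 ≡ 693 (mod 694)
207^346 ≡ 1 (mod 694) ✓
So ord_694(207) = 346.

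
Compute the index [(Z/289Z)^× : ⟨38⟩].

ord(38) | φ(289) = φ(17^2) = 17·(17−1) = 272 = 2^4 · 17.
Divisors of 272: 1, 2, 4, 8, 16, 17, 34, 68, 136, 272.
Evaluate successive powers at the divisors of 272:
38^1 ≡ 38 (mod 289)
38^2 ≡ 288 (mod 289)
38^4 ≡ 1 (mod 289) ✓
So ord_289(38) = 4, hence |⟨38⟩| = 4.
Index = |(Z/289Z)^×| / |⟨38⟩| = 272 / 4 = 68.

68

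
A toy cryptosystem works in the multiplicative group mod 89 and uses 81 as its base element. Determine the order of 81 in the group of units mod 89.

22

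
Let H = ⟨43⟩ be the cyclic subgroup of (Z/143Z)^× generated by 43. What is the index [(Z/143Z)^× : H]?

20

By Lagrange's theorem, ord_143(43) divides φ(143) = φ(11·13) = (11−1)·(13−1) = 10·12 = 120 = 2^3 · 3 · 5.
Divisors of 120: 1, 2, 3, 4, 5, 6, 8, 10, 12, 15, 20, 24, 30, 40, 60, 120.
Evaluate successive powers at the divisors of 120:
43^1 ≡ 43
43^2 ≡ 133
43^3 ≡ 142
43^4 ≡ 100
43^5 ≡ 10
43^6 ≡ 1
So ord_143(43) = 6, hence |⟨43⟩| = 6.
The index is φ(143) / ord(43) = 120 / 6 = 20.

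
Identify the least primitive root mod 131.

2

φ(131) = 131 − 1 = 130 = 2 · 5 · 13.
Test candidates g = 2, 3, … against the prime factors q ∈ {2, 5, 13} of φ(131): g is a generator iff g^(130/q) ≢ 1 for every such q.
g = 2: 2^65 ≡ 130; 2^26 ≡ 53; 2^10 ≡ 107 — none is 1, so 2 is a primitive root.
So 2 is the smallest generator of (Z/131Z)^×.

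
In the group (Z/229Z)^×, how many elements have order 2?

φ(229) = 229 − 1 = 228 = 2^2 · 3 · 19.
Since (Z/229Z)^× is cyclic of order 228, the number of elements of order d is φ(d) when d | 228 and 0 otherwise.
2 | 228, and φ(2) = 2 − 1 = 1.

1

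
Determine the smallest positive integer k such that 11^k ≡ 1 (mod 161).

Since 11 ∈ (Z/161Z)^×, its order divides φ(161) = φ(7·23) = (7−1)·(23−1) = 6·22 = 132 = 2^2 · 3 · 11.
Divisors of 132: 1, 2, 3, 4, 6, 11, 12, 22, 33, 44, 66, 132.
Check 11^d mod 161 for each divisor in increasing order:
11^1 ≡ 11
11^2 ≡ 121
11^3 ≡ 43
11^4 ≡ 151
11^6 ≡ 78
11^11 ≡ 114
11^12 ≡ 127
11^22 ≡ 116
11^33 ≡ 22
11^44 ≡ 93
11^66 ≡ 1
The smallest such exponent is 66, so the order of 11 is 66.

66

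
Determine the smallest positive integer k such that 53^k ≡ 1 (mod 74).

9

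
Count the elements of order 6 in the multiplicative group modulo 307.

φ(307) = 307 − 1 = 306 = 2 · 3^2 · 17.
In a cyclic group of order 306, there are φ(d) elements of order d for each divisor d of 306, and zero for non-divisors.
6 = 2 · 3 divides 306, and φ(6) = 2.

2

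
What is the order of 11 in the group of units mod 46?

By Lagrange's theorem, ord_46(11) divides φ(46) = φ(2)·φ(23) = 1·22 = 22 = 2 · 11.
Divisors of 22: 1, 2, 11, 22.
Check 11^d mod 46 for each divisor in increasing order:
11^1 ≡ 11 (mod 46)
11^2 ≡ 29 (mod 46)
11^11 ≡ 45 (mod 46)
11^22 ≡ 1 (mod 46) ✓
Hence ord(11) = 22.

22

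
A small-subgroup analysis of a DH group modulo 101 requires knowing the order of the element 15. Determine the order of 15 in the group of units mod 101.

Since 15 ∈ (Z/101Z)^×, its order divides φ(101) = 101 − 1 = 100 = 2^2 · 5^2.
Divisors of 100: 1, 2, 4, 5, 10, 20, 25, 50, 100.
Test each divisor d:
15^1 ≡ 15 (mod 101)
15^2 ≡ 23 (mod 101)
15^4 ≡ 24 (mod 101)
15^5 ≡ 57 (mod 101)
15^10 ≡ 17 (mod 101)
15^20 ≡ 87 (mod 101)
15^25 ≡ 10 (mod 101)
15^50 ≡ 100 (mod 101)
15^100 ≡ 1 (mod 101) ✓
Therefore the multiplicative order of 15 modulo 101 is 100.

100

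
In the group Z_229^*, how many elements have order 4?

2

φ(229) = 229 − 1 = 228 = 2^2 · 3 · 19.
(Z/229Z)^× is cyclic (|G| = 228); a cyclic group of order m has exactly φ(d) elements of each order d | m, and none otherwise.
4 = 2^2 divides 228, and φ(4) = 2.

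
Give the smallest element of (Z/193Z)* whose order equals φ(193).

φ(193) = 193 − 1 = 192 = 2^6 · 3.
g is a primitive root iff g^(192/q) ≢ 1 (mod 193) for each prime q ∈ {2, 3}.
g = 2: 2^96 ≡ 1 — hits 1, so not a primitive root.
g = 3: 3^96 ≡ 1 — hits 1, so not a primitive root.
g = 4: 4^96 ≡ 1 — hits 1, so not a primitive root.
g = 5: 5^96 ≡ 192; 5^64 ≡ 84 — none is 1, so 5 is a primitive root.
So 5 is the smallest generator of (Z/193Z)^×.

5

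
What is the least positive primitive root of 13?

2

φ(13) = 13 − 1 = 12 = 2^2 · 3.
g is a primitive root iff g^(12/q) ≢ 1 (mod 13) for each prime q ∈ {2, 3}.
g = 2: 2^6 ≡ 12; 2^4 ≡ 3 — none is 1, so 2 is a primitive root.
The smallest primitive root modulo 13 is 2.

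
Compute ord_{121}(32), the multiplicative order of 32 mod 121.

ord(32) | φ(121) = φ(11^2) = 11·(11−1) = 110 = 2 · 5 · 11.
Divisors of 110: 1, 2, 5, 10, 11, 22, 55, 110.
Evaluate successive powers at the divisors of 110:
32^1 ≡ 32
32^2 ≡ 56
32^5 ≡ 43
32^10 ≡ 34
32^11 ≡ 120
32^22 ≡ 1
Hence ord(32) = 22.

22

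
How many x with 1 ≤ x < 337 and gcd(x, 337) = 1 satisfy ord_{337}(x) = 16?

8

φ(337) = 337 − 1 = 336 = 2^4 · 3 · 7.
Since (Z/337Z)^× is cyclic of order 336, the number of elements of order d is φ(d) when d | 336 and 0 otherwise.
16 = 2^4 divides 336, and φ(16) = 8.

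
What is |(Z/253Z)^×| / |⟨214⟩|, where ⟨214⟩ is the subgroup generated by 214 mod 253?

By Lagrange's theorem, ord_253(214) divides φ(253) = φ(11·23) = (11−1)·(23−1) = 10·22 = 220 = 2^2 · 5 · 11.
Divisors of 220: 1, 2, 4, 5, 10, 11, 20, 22, 44, 55, 110, 220.
Test each divisor d:
214^1 ≡ 214 (mod 253)
214^2 ≡ 3 (mod 253)
214^4 ≡ 9 (mod 253)
214^5 ≡ 155 (mod 253)
214^10 ≡ 243 (mod 253)
214^11 ≡ 137 (mod 253)
214^20 ≡ 100 (mod 253)
214^22 ≡ 47 (mod 253)
214^44 ≡ 185 (mod 253)
214^55 ≡ 45 (mod 253)
214^110 ≡ 1 (mod 253) ✓
The order of 214 is 110, so the subgroup it generates has 110 elements.
The index is φ(253) / ord(214) = 220 / 110 = 2.

2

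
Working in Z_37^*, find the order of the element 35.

By Lagrange's theorem, ord_37(35) divides φ(37) = 37 − 1 = 36 = 2^2 · 3^2.
Divisors of 36: 1, 2, 3, 4, 6, 9, 12, 18, 36.
Compute 35^d (mod 37) for the divisors d until we hit 1:
35^1 ≡ 35 (mod 37)
35^2 ≡ 4 (mod 37)
35^3 ≡ 29 (mod 37)
35^4 ≡ 16 (mod 37)
35^6 ≡ 27 (mod 37)
35^9 ≡ 6 (mod 37)
35^12 ≡ 26 (mod 37)
35^18 ≡ 36 (mod 37)
35^36 ≡ 1 (mod 37) ✓
Hence ord(35) = 36.

36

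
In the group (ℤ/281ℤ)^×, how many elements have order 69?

0

φ(281) = 281 − 1 = 280 = 2^3 · 5 · 7.
In a cyclic group of order 280, there are φ(d) elements of order d for each divisor d of 280, and zero for non-divisors.
Here 280 is not a multiple of 69, so there are no elements of order 69.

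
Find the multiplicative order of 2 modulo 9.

By Lagrange's theorem, ord_9(2) divides φ(9) = φ(3^2) = 3·(3−1) = 6 = 2 · 3.
Divisors of 6: 1, 2, 3, 6.
Test each divisor d:
2^1 ≡ 2 (mod 9)
2^2 ≡ 4 (mod 9)
2^3 ≡ 8 (mod 9)
2^6 ≡ 1 (mod 9) ✓
Therefore the multiplicative order of 2 modulo 9 is 6.

6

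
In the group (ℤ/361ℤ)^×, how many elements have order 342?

108

φ(361) = φ(19^2) = 19·(19−1) = 342 = 2 · 3^2 · 19.
(Z/361Z)^× is cyclic (|G| = 342); a cyclic group of order m has exactly φ(d) elements of each order d | m, and none otherwise.
342 = 2 · 3^2 · 19 divides 342, and φ(342) = 108.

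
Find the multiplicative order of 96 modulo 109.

Since 96 ∈ (Z/109Z)^×, its order divides φ(109) = 109 − 1 = 108 = 2^2 · 3^3.
Divisors of 108: 1, 2, 3, 4, 6, 9, 12, 18, 27, 36, 54, 108.
Compute 96^d (mod 109) for the divisors d until we hit 1:
96^1 ≡ 96 (mod 109)
96^2 ≡ 60 (mod 109)
96^3 ≡ 92 (mod 109)
96^4 ≡ 3 (mod 109)
96^6 ≡ 71 (mod 109)
96^9 ≡ 101 (mod 109)
96^12 ≡ 27 (mod 109)
96^18 ≡ 64 (mod 109)
96^27 ≡ 33 (mod 109)
96^36 ≡ 63 (mod 109)
96^54 ≡ 108 (mod 109)
96^108 ≡ 1 (mod 109) ✓
Therefore the multiplicative order of 96 modulo 109 is 108.

108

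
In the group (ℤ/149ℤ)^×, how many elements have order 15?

φ(149) = 149 − 1 = 148 = 2^2 · 37.
Since (Z/149Z)^× is cyclic of order 148, the number of elements of order d is φ(d) when d | 148 and 0 otherwise.
Since 15 ∤ 148, the count is 0.

0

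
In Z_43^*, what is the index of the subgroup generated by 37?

By Lagrange's theorem, ord_43(37) divides φ(43) = 43 − 1 = 42 = 2 · 3 · 7.
Divisors of 42: 1, 2, 3, 6, 7, 14, 21, 42.
Test each divisor d:
37^1 ≡ 37 (mod 43)
37^2 ≡ 36 (mod 43)
37^3 ≡ 42 (mod 43)
37^6 ≡ 1 (mod 43) ✓
So ord_43(37) = 6, hence |⟨37⟩| = 6.
Index = |(Z/43Z)^×| / |⟨37⟩| = 42 / 6 = 7.

7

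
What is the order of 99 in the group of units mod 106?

The order of 99 must divide φ(106) = φ(2)·φ(53) = 1·52 = 52 = 2^2 · 13.
Divisors of 52: 1, 2, 4, 13, 26, 52.
Compute 99^d (mod 106) for the divisors d until we hit 1:
99^1 ≡ 99 (mod 106)
99^2 ≡ 49 (mod 106)
99^4 ≡ 69 (mod 106)
99^13 ≡ 1 (mod 106) ✓
Hence ord(99) = 13.

13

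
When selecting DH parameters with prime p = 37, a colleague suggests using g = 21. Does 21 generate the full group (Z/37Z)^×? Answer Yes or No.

φ(37) = 37 − 1 = 36 = 2^2 · 3^2.
21 is a primitive root mod 37 iff 21^(φ(37)/q) ≢ 1 for every prime q | φ(37), i.e. q ∈ {2, 3}.
21^18 ≡ 1 (mod 37)  [q = 2: ≡ 1 ✗]
21^12 ≡ 26 (mod 37)  [q = 3: ≢ 1 ✓]
Since 21^18 ≡ 1, the order of 21 divides 18 < 36, so 21 is not a primitive root.

No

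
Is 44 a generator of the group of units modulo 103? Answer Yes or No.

φ(103) = 103 − 1 = 102 = 2 · 3 · 17.
44 is a primitive root mod 103 iff 44^(φ(103)/q) ≢ 1 for every prime q | φ(103), i.e. q ∈ {2, 3, 17}.
44^51 ≡ 102 (mod 103)  [q = 2: ≢ 1 ✓]
44^34 ≡ 46 (mod 103)  [q = 3: ≢ 1 ✓]
44^6 ≡ 9 (mod 103)  [q = 17: ≢ 1 ✓]
Every test exponent gives a nontrivial residue, hence 44 generates the full group.

Yes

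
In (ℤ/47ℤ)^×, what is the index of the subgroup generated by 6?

2

The order of 6 must divide φ(47) = 47 − 1 = 46 = 2 · 23.
Divisors of 46: 1, 2, 23, 46.
Check 6^d mod 47 for each divisor in increasing order:
6^1 ≡ 6 (mod 47)
6^2 ≡ 36 (mod 47)
6^23 ≡ 1 (mod 47) ✓
So ord_47(6) = 23, hence |⟨6⟩| = 23.
The index is φ(47) / ord(6) = 46 / 23 = 2.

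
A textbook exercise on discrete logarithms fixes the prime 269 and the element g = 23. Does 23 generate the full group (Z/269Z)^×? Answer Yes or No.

No

φ(269) = 269 − 1 = 268 = 2^2 · 67.
It suffices to check that the order of 23 is not a proper divisor of 268: compute 23^(268/q) for q ∈ {2, 67}.
23^134 ≡ 1 (mod 269)  [q = 2: ≡ 1 ✗]
23^4 ≡ 81 (mod 269)  [q = 67: ≢ 1 ✓]
The check at q = 2 fails, so 23 generates a proper subgroup.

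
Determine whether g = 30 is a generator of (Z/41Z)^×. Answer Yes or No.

Yes

φ(41) = 41 − 1 = 40 = 2^3 · 5.
An element g generates (Z/41Z)^× iff g^(40/q) ≢ 1 (mod 41) for each prime q ∈ {2, 5}.
30^20 ≡ 40 (mod 41)  [q = 2: ≢ 1 ✓]
30^8 ≡ 16 (mod 41)  [q = 5: ≢ 1 ✓]
None equal 1, so ord_41(30) = 40: 30 is a primitive root.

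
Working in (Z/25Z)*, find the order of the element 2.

By Lagrange's theorem, ord_25(2) divides φ(25) = φ(5^2) = 5·(5−1) = 20 = 2^2 · 5.
Divisors of 20: 1, 2, 4, 5, 10, 20.
Compute 2^d (mod 25) for the divisors d until we hit 1:
2^1 ≡ 2
2^2 ≡ 4
2^4 ≡ 16
2^5 ≡ 7
2^10 ≡ 24
2^20 ≡ 1
So ord_25(2) = 20.

20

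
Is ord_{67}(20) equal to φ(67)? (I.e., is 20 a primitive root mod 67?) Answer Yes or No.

Yes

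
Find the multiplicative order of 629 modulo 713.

ord(629) | φ(713) = φ(23·31) = (23−1)·(31−1) = 22·30 = 660 = 2^2 · 3 · 5 · 11.
Divisors of 660: 1, 2, 3, 4, 5, 6, 10, 11, 12, 15, 20, 22, 30, 33, 44, 55, 60, 66, 110, 132, 165, 220, 330, 660.
Check 629^d mod 713 for each divisor in increasing order:
629^1 ≡ 629
629^2 ≡ 639
629^3 ≡ 512
629^4 ≡ 485
629^5 ≡ 614
629^6 ≡ 473
629^10 ≡ 532
629^11 ≡ 231
629^12 ≡ 560
629^15 ≡ 94
629^20 ≡ 676
629^22 ≡ 599
629^30 ≡ 280
629^33 ≡ 47
629^44 ≡ 162
629^55 ≡ 346
629^60 ≡ 683
629^66 ≡ 70
629^110 ≡ 645
629^132 ≡ 622
629^165 ≡ 1
Therefore the multiplicative order of 629 modulo 713 is 165.

165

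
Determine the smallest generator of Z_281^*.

3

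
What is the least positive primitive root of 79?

φ(79) = 79 − 1 = 78 = 2 · 3 · 13.
g is a primitive root iff g^(78/q) ≢ 1 (mod 79) for each prime q ∈ {2, 3, 13}.
g = 2: 2^39 ≡ 1 — hits 1, so not a primitive root.
g = 3: 3^39 ≡ 78; 3^26 ≡ 23; 3^6 ≡ 18 — none is 1, so 3 is a primitive root.
So 3 is the smallest generator of (Z/79Z)^×.

3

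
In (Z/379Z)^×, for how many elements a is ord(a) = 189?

108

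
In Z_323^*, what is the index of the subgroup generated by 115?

72

Since 115 ∈ (Z/323Z)^×, its order divides φ(323) = φ(17·19) = (17−1)·(19−1) = 16·18 = 288 = 2^5 · 3^2.
Divisors of 288: 1, 2, 3, 4, 6, 8, 9, 12, 16, 18, 24, 32, 36, 48, 72, 96, 144, 288.
Check 115^d mod 323 for each divisor in increasing order:
115^1 ≡ 115 (mod 323)
115^2 ≡ 305 (mod 323)
115^3 ≡ 191 (mod 323)
115^4 ≡ 1 (mod 323) ✓
So ord_323(115) = 4, hence |⟨115⟩| = 4.
[(Z/323Z)^× : ⟨115⟩] = 288/4 = 72.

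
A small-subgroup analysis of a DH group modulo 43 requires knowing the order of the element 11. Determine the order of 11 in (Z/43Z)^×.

7

Since 11 ∈ (Z/43Z)^×, its order divides φ(43) = 43 − 1 = 42 = 2 · 3 · 7.
Divisors of 42: 1, 2, 3, 6, 7, 14, 21, 42.
Check 11^d mod 43 for each divisor in increasing order:
11^1 ≡ 11 (mod 43)
11^2 ≡ 35 (mod 43)
11^3 ≡ 41 (mod 43)
11^6 ≡ 4 (mod 43)
11^7 ≡ 1 (mod 43) ✓
So ord_43(11) = 7.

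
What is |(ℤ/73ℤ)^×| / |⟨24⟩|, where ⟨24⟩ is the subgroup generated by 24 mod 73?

6

ord(24) | φ(73) = 73 − 1 = 72 = 2^3 · 3^2.
Divisors of 72: 1, 2, 3, 4, 6, 8, 9, 12, 18, 24, 36, 72.
Evaluate successive powers at the divisors of 72:
24^1 ≡ 24
24^2 ≡ 65
24^3 ≡ 27
24^4 ≡ 64
24^6 ≡ 72
24^8 ≡ 8
24^9 ≡ 46
24^12 ≡ 1
Thus |⟨24⟩| = ord(24) = 12.
Index = |(Z/73Z)^×| / |⟨24⟩| = 72 / 12 = 6.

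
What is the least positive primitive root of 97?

5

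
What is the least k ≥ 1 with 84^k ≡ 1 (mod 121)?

The order of 84 must divide φ(121) = φ(11^2) = 11·(11−1) = 110 = 2 · 5 · 11.
Divisors of 110: 1, 2, 5, 10, 11, 22, 55, 110.
Evaluate successive powers at the divisors of 110:
84^1 ≡ 84 (mod 121)
84^2 ≡ 38 (mod 121)
84^5 ≡ 54 (mod 121)
84^10 ≡ 12 (mod 121)
84^11 ≡ 40 (mod 121)
84^22 ≡ 27 (mod 121)
84^55 ≡ 120 (mod 121)
84^110 ≡ 1 (mod 121) ✓
So ord_121(84) = 110.

110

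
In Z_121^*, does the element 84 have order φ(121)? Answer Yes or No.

Yes

φ(121) = φ(11^2) = 11·(11−1) = 110 = 2 · 5 · 11.
84 is a primitive root mod 121 iff 84^(φ(121)/q) ≢ 1 for every prime q | φ(121), i.e. q ∈ {2, 5, 11}.
84^55 ≡ 120 (mod 121)  [q = 2: ≢ 1 ✓]
84^22 ≡ 27 (mod 121)  [q = 5: ≢ 1 ✓]
84^10 ≡ 12 (mod 121)  [q = 11: ≢ 1 ✓]
None equal 1, so ord_121(84) = 110: 84 is a primitive root.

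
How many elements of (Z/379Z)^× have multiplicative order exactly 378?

108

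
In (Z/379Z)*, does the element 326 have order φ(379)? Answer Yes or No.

φ(379) = 379 − 1 = 378 = 2 · 3^3 · 7.
326 is a primitive root mod 379 iff 326^(φ(379)/q) ≢ 1 for every prime q | φ(379), i.e. q ∈ {2, 3, 7}.
326^189 ≡ 1 (mod 379)  [q = 2: ≡ 1 ✗]
326^126 ≡ 327 (mod 379)  [q = 3: ≢ 1 ✓]
326^54 ≡ 86 (mod 379)  [q = 7: ≢ 1 ✓]
Since 326^189 ≡ 1, the order of 326 divides 189 < 378, so 326 is not a primitive root.

No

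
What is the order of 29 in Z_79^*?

Since 29 ∈ (Z/79Z)^×, its order divides φ(79) = 79 − 1 = 78 = 2 · 3 · 13.
Divisors of 78: 1, 2, 3, 6, 13, 26, 39, 78.
Test each divisor d:
29^1 ≡ 29
29^2 ≡ 51
29^3 ≡ 57
29^6 ≡ 10
29^13 ≡ 56
29^26 ≡ 55
29^39 ≡ 78
29^78 ≡ 1
The smallest such exponent is 78, so the order of 29 is 78.

78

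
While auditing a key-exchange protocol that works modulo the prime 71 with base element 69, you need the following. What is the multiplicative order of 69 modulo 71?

Since 69 ∈ (Z/71Z)^×, its order divides φ(71) = 71 − 1 = 70 = 2 · 5 · 7.
Divisors of 70: 1, 2, 5, 7, 10, 14, 35, 70.
Compute 69^d (mod 71) for the divisors d until we hit 1:
69^1 ≡ 69
69^2 ≡ 4
69^5 ≡ 39
69^7 ≡ 14
69^10 ≡ 30
69^14 ≡ 54
69^35 ≡ 70
69^70 ≡ 1
So ord_71(69) = 70.

70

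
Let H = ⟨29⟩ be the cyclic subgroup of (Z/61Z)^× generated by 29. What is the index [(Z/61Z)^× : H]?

Since 29 ∈ (Z/61Z)^×, its order divides φ(61) = 61 − 1 = 60 = 2^2 · 3 · 5.
Divisors of 60: 1, 2, 3, 4, 5, 6, 10, 12, 15, 20, 30, 60.
Check 29^d mod 61 for each divisor in increasing order:
29^1 ≡ 29 (mod 61)
29^2 ≡ 48 (mod 61)
29^3 ≡ 50 (mod 61)
29^4 ≡ 47 (mod 61)
29^5 ≡ 21 (mod 61)
29^6 ≡ 60 (mod 61)
29^10 ≡ 14 (mod 61)
29^12 ≡ 1 (mod 61) ✓
The order of 29 is 12, so the subgroup it generates has 12 elements.
[(Z/61Z)^× : ⟨29⟩] = 60/12 = 5.

5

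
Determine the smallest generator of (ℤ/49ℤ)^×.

3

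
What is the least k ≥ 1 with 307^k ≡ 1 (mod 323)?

18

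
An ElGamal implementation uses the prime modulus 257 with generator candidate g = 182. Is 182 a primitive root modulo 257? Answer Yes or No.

Yes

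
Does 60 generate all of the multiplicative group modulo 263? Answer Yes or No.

φ(263) = 263 − 1 = 262 = 2 · 131.
It suffices to check that the order of 60 is not a proper divisor of 262: compute 60^(262/q) for q ∈ {2, 131}.
60^131 ≡ 262 (mod 263)  [q = 2: ≢ 1 ✓]
60^2 ≡ 181 (mod 263)  [q = 131: ≢ 1 ✓]
All checks pass, so 60 has order 262 and is a primitive root modulo 263.

Yes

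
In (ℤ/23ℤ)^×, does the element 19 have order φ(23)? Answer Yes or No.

φ(23) = 23 − 1 = 22 = 2 · 11.
It suffices to check that the order of 19 is not a proper divisor of 22: compute 19^(22/q) for q ∈ {2, 11}.
19^11 ≡ 22 (mod 23)  [q = 2: ≢ 1 ✓]
19^2 ≡ 16 (mod 23)  [q = 11: ≢ 1 ✓]
None equal 1, so ord_23(19) = 22: 19 is a primitive root.

Yes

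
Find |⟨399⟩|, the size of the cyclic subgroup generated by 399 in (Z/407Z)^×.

60

The order of 399 must divide φ(407) = φ(11·37) = (11−1)·(37−1) = 10·36 = 360 = 2^3 · 3^2 · 5.
Divisors of 360: 1, 2, 3, 4, 5, 6, 8, 9, 10, 12, 15, 18, 20, 24, 30, 36, 40, 45, 60, 72, 90, 120, 180, 360.
Check 399^d mod 407 for each divisor in increasing order:
399^1 ≡ 399 (mod 407)
399^2 ≡ 64 (mod 407)
399^3 ≡ 302 (mod 407)
399^4 ≡ 26 (mod 407)
399^5 ≡ 199 (mod 407)
399^6 ≡ 36 (mod 407)
399^8 ≡ 269 (mod 407)
399^9 ≡ 290 (mod 407)
399^10 ≡ 122 (mod 407)
399^12 ≡ 75 (mod 407)
399^15 ≡ 265 (mod 407)
399^18 ≡ 258 (mod 407)
399^20 ≡ 232 (mod 407)
399^24 ≡ 334 (mod 407)
399^30 ≡ 221 (mod 407)
399^36 ≡ 223 (mod 407)
399^40 ≡ 100 (mod 407)
399^45 ≡ 364 (mod 407)
399^60 ≡ 1 (mod 407) ✓
Therefore the multiplicative order of 399 modulo 407 is 60.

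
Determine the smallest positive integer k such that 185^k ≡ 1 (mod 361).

342

ord(185) | φ(361) = φ(19^2) = 19·(19−1) = 342 = 2 · 3^2 · 19.
Divisors of 342: 1, 2, 3, 6, 9, 18, 19, 38, 57, 114, 171, 342.
Evaluate successive powers at the divisors of 342:
185^1 ≡ 185 (mod 361)
185^2 ≡ 291 (mod 361)
185^3 ≡ 46 (mod 361)
185^6 ≡ 311 (mod 361)
185^9 ≡ 227 (mod 361)
185^18 ≡ 267 (mod 361)
185^19 ≡ 299 (mod 361)
185^38 ≡ 234 (mod 361)
185^57 ≡ 293 (mod 361)
185^114 ≡ 292 (mod 361)
185^171 ≡ 360 (mod 361)
185^342 ≡ 1 (mod 361) ✓
So ord_361(185) = 342.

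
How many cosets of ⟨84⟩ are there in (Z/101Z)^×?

Since 84 ∈ (Z/101Z)^×, its order divides φ(101) = 101 − 1 = 100 = 2^2 · 5^2.
Divisors of 100: 1, 2, 4, 5, 10, 20, 25, 50, 100.
Evaluate successive powers at the divisors of 100:
84^1 ≡ 84 (mod 101)
84^2 ≡ 87 (mod 101)
84^4 ≡ 95 (mod 101)
84^5 ≡ 1 (mod 101) ✓
Thus |⟨84⟩| = ord(84) = 5.
Index = |(Z/101Z)^×| / |⟨84⟩| = 100 / 5 = 20.

20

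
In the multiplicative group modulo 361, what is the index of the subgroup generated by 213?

2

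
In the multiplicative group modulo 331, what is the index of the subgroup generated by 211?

The order of 211 must divide φ(331) = 331 − 1 = 330 = 2 · 3 · 5 · 11.
Divisors of 330: 1, 2, 3, 5, 6, 10, 11, 15, 22, 30, 33, 55, 66, 110, 165, 330.
Compute 211^d (mod 331) for the divisors d until we hit 1:
211^1 ≡ 211 (mod 331)
211^2 ≡ 167 (mod 331)
211^3 ≡ 151 (mod 331)
211^5 ≡ 61 (mod 331)
211^6 ≡ 293 (mod 331)
211^10 ≡ 80 (mod 331)
211^11 ≡ 330 (mod 331)
211^15 ≡ 246 (mod 331)
211^22 ≡ 1 (mod 331) ✓
Thus |⟨211⟩| = ord(211) = 22.
The index is φ(331) / ord(211) = 330 / 22 = 15.

15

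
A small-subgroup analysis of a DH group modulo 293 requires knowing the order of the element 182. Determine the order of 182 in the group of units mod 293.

The order of 182 must divide φ(293) = 293 − 1 = 292 = 2^2 · 73.
Divisors of 292: 1, 2, 4, 73, 146, 292.
Test each divisor d:
182^1 ≡ 182
182^2 ≡ 15
182^4 ≡ 225
182^73 ≡ 138
182^146 ≡ 292
182^292 ≡ 1
Therefore the multiplicative order of 182 modulo 293 is 292.

292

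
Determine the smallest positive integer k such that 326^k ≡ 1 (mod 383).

The order of 326 must divide φ(383) = 383 − 1 = 382 = 2 · 191.
Divisors of 382: 1, 2, 191, 382.
Evaluate successive powers at the divisors of 382:
326^1 ≡ 326
326^2 ≡ 185
326^191 ≡ 382
326^382 ≡ 1
The smallest such exponent is 382, so the order of 326 is 382.

382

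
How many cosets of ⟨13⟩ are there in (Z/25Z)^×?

By Lagrange's theorem, ord_25(13) divides φ(25) = φ(5^2) = 5·(5−1) = 20 = 2^2 · 5.
Divisors of 20: 1, 2, 4, 5, 10, 20.
Check 13^d mod 25 for each divisor in increasing order:
13^1 ≡ 13
13^2 ≡ 19
13^4 ≡ 11
13^5 ≡ 18
13^10 ≡ 24
13^20 ≡ 1
So ord_25(13) = 20, hence |⟨13⟩| = 20.
[(Z/25Z)^× : ⟨13⟩] = 20/20 = 1.

1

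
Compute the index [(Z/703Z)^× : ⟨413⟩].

ord(413) | φ(703) = φ(19·37) = (19−1)·(37−1) = 18·36 = 648 = 2^3 · 3^4.
Divisors of 648: 1, 2, 3, 4, 6, 8, 9, 12, 18, 24, 27, 36, 54, 72, 81, 108, 162, 216, 324, 648.
Test each divisor d:
413^1 ≡ 413
413^2 ≡ 443
413^3 ≡ 179
413^4 ≡ 112
413^6 ≡ 406
413^8 ≡ 593
413^9 ≡ 265
413^12 ≡ 334
413^18 ≡ 628
413^24 ≡ 482
413^27 ≡ 512
413^36 ≡ 1
Thus |⟨413⟩| = ord(413) = 36.
[(Z/703Z)^× : ⟨413⟩] = 648/36 = 18.

18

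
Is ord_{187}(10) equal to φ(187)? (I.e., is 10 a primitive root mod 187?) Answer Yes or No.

No

187 = 11 · 17 is a product of two distinct odd primes, so (Z/187Z)^× ≅ (Z/11Z)^× × (Z/17Z)^× is not cyclic.
No primitive root modulo 187 exists; in particular 10 is not one.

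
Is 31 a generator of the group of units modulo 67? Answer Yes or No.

Yes

φ(67) = 67 − 1 = 66 = 2 · 3 · 11.
Test 31^(66/q) mod 67 for each prime factor q of 66:
31^33 ≡ 66 (mod 67)  [q = 2: ≢ 1 ✓]
31^22 ≡ 29 (mod 67)  [q = 3: ≢ 1 ✓]
31^6 ≡ 40 (mod 67)  [q = 11: ≢ 1 ✓]
All checks pass, so 31 has order 66 and is a primitive root modulo 67.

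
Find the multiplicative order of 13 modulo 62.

30

Since 13 ∈ (Z/62Z)^×, its order divides φ(62) = φ(2)·φ(31) = 1·30 = 30 = 2 · 3 · 5.
Divisors of 30: 1, 2, 3, 5, 6, 10, 15, 30.
Test each divisor d:
13^1 ≡ 13 (mod 62)
13^2 ≡ 45 (mod 62)
13^3 ≡ 27 (mod 62)
13^5 ≡ 37 (mod 62)
13^6 ≡ 47 (mod 62)
13^10 ≡ 5 (mod 62)
13^15 ≡ 61 (mod 62)
13^30 ≡ 1 (mod 62) ✓
The smallest such exponent is 30, so the order of 13 is 30.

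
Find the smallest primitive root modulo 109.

6

φ(109) = 109 − 1 = 108 = 2^2 · 3^3.
Test candidates g = 2, 3, … against the prime factors q ∈ {2, 3} of φ(109): g is a generator iff g^(108/q) ≢ 1 for every such q.
g = 2: 2^54 ≡ 108; 2^36 ≡ 1 — hits 1, so not a primitive root.
g = 3: 3^54 ≡ 1 — hits 1, so not a primitive root.
g = 4: 4^54 ≡ 1 — hits 1, so not a primitive root.
g = 5: 5^54 ≡ 1 — hits 1, so not a primitive root.
g = 6: 6^54 ≡ 108; 6^36 ≡ 63 — none is 1, so 6 is a primitive root.
So 6 is the smallest generator of (Z/109Z)^×.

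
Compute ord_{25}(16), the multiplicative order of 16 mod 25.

ord(16) | φ(25) = φ(5^2) = 5·(5−1) = 20 = 2^2 · 5.
Divisors of 20: 1, 2, 4, 5, 10, 20.
Check 16^d mod 25 for each divisor in increasing order:
16^1 ≡ 16 (mod 25)
16^2 ≡ 6 (mod 25)
16^4 ≡ 11 (mod 25)
16^5 ≡ 1 (mod 25) ✓
Therefore the multiplicative order of 16 modulo 25 is 5.

5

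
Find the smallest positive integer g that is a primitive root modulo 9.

2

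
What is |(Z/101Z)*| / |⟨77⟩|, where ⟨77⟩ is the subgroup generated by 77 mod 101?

Since 77 ∈ (Z/101Z)^×, its order divides φ(101) = 101 − 1 = 100 = 2^2 · 5^2.
Divisors of 100: 1, 2, 4, 5, 10, 20, 25, 50, 100.
Check 77^d mod 101 for each divisor in increasing order:
77^1 ≡ 77 (mod 101)
77^2 ≡ 71 (mod 101)
77^4 ≡ 92 (mod 101)
77^5 ≡ 14 (mod 101)
77^10 ≡ 95 (mod 101)
77^20 ≡ 36 (mod 101)
77^25 ≡ 100 (mod 101)
77^50 ≡ 1 (mod 101) ✓
The order of 77 is 50, so the subgroup it generates has 50 elements.
Index = |(Z/101Z)^×| / |⟨77⟩| = 100 / 50 = 2.

2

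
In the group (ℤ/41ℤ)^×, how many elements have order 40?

φ(41) = 41 − 1 = 40 = 2^3 · 5.
(Z/41Z)^× is cyclic (|G| = 40); a cyclic group of order m has exactly φ(d) elements of each order d | m, and none otherwise.
40 = 2^3 · 5 divides 40, and φ(40) = 16.

16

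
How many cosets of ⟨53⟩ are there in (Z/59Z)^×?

2

The order of 53 must divide φ(59) = 59 − 1 = 58 = 2 · 29.
Divisors of 58: 1, 2, 29, 58.
Compute 53^d (mod 59) for the divisors d until we hit 1:
53^1 ≡ 53 (mod 59)
53^2 ≡ 36 (mod 59)
53^29 ≡ 1 (mod 59) ✓
So ord_59(53) = 29, hence |⟨53⟩| = 29.
Index = |(Z/59Z)^×| / |⟨53⟩| = 58 / 29 = 2.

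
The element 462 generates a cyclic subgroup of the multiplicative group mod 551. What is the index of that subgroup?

2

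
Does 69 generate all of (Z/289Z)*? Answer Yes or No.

φ(289) = φ(17^2) = 17·(17−1) = 272 = 2^4 · 17.
It suffices to check that the order of 69 is not a proper divisor of 272: compute 69^(272/q) for q ∈ {2, 17}.
69^136 ≡ 1 (mod 289)  [q = 2: ≡ 1 ✗]
69^16 ≡ 222 (mod 289)  [q = 17: ≢ 1 ✓]
The check at q = 2 fails, so 69 generates a proper subgroup.

No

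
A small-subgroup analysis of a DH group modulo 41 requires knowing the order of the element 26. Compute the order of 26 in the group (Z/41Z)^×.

40

By Lagrange's theorem, ord_41(26) divides φ(41) = 41 − 1 = 40 = 2^3 · 5.
Divisors of 40: 1, 2, 4, 5, 8, 10, 20, 40.
Compute 26^d (mod 41) for the divisors d until we hit 1:
26^1 ≡ 26 (mod 41)
26^2 ≡ 20 (mod 41)
26^4 ≡ 31 (mod 41)
26^5 ≡ 27 (mod 41)
26^8 ≡ 18 (mod 41)
26^10 ≡ 32 (mod 41)
26^20 ≡ 40 (mod 41)
26^40 ≡ 1 (mod 41) ✓
The smallest such exponent is 40, so the order of 26 is 40.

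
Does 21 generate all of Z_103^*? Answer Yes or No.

Yes

φ(103) = 103 − 1 = 102 = 2 · 3 · 17.
It suffices to check that the order of 21 is not a proper divisor of 102: compute 21^(102/q) for q ∈ {2, 3, 17}.
21^51 ≡ 102 (mod 103)  [q = 2: ≢ 1 ✓]
21^34 ≡ 56 (mod 103)  [q = 3: ≢ 1 ✓]
21^6 ≡ 81 (mod 103)  [q = 17: ≢ 1 ✓]
None equal 1, so ord_103(21) = 102: 21 is a primitive root.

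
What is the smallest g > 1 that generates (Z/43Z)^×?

3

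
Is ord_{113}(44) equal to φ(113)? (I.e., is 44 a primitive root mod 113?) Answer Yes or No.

No

φ(113) = 113 − 1 = 112 = 2^4 · 7.
An element g generates (Z/113Z)^× iff g^(112/q) ≢ 1 (mod 113) for each prime q ∈ {2, 7}.
44^56 ≡ 1 (mod 113)  [q = 2: ≡ 1 ✗]
44^16 ≡ 1 (mod 113)  [q = 7: ≡ 1 ✗]
Since 44^56 ≡ 1, the order of 44 divides 56 < 112, so 44 is not a primitive root.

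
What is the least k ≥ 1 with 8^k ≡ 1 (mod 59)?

58

The order of 8 must divide φ(59) = 59 − 1 = 58 = 2 · 29.
Divisors of 58: 1, 2, 29, 58.
Compute 8^d (mod 59) for the divisors d until we hit 1:
8^1 ≡ 8 (mod 59)
8^2 ≡ 5 (mod 59)
8^29 ≡ 58 (mod 59)
8^58 ≡ 1 (mod 59) ✓
The smallest such exponent is 58, so the order of 8 is 58.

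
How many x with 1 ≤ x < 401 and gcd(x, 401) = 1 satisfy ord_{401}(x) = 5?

φ(401) = 401 − 1 = 400 = 2^4 · 5^2.
Since (Z/401Z)^× is cyclic of order 400, the number of elements of order d is φ(d) when d | 400 and 0 otherwise.
5 | 400, and φ(5) = 5 − 1 = 4.

4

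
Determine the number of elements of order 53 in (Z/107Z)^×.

52

φ(107) = 107 − 1 = 106 = 2 · 53.
(Z/107Z)^× is cyclic (|G| = 106); a cyclic group of order m has exactly φ(d) elements of each order d | m, and none otherwise.
53 | 106, and φ(53) = 53 − 1 = 52.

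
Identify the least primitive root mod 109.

φ(109) = 109 − 1 = 108 = 2^2 · 3^3.
g is a primitive root iff g^(108/q) ≢ 1 (mod 109) for each prime q ∈ {2, 3}.
g = 2: 2^54 ≡ 108; 2^36 ≡ 1 — hits 1, so not a primitive root.
g = 3: 3^54 ≡ 1 — hits 1, so not a primitive root.
g = 4: 4^54 ≡ 1 — hits 1, so not a primitive root.
g = 5: 5^54 ≡ 1 — hits 1, so not a primitive root.
g = 6: 6^54 ≡ 108; 6^36 ≡ 63 — none is 1, so 6 is a primitive root.
The smallest primitive root modulo 109 is 6.

6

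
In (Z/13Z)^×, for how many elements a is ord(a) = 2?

1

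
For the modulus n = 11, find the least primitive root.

2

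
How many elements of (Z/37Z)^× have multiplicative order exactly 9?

φ(37) = 37 − 1 = 36 = 2^2 · 3^2.
In a cyclic group of order 36, there are φ(d) elements of order d for each divisor d of 36, and zero for non-divisors.
9 = 3^2 divides 36, and φ(9) = 6.

6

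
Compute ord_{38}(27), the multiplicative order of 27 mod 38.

6

The order of 27 must divide φ(38) = φ(2)·φ(19) = 1·18 = 18 = 2 · 3^2.
Divisors of 18: 1, 2, 3, 6, 9, 18.
Check 27^d mod 38 for each divisor in increasing order:
27^1 ≡ 27 (mod 38)
27^2 ≡ 7 (mod 38)
27^3 ≡ 37 (mod 38)
27^6 ≡ 1 (mod 38) ✓
Hence ord(27) = 6.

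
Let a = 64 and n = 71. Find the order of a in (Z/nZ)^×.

Since 64 ∈ (Z/71Z)^×, its order divides φ(71) = 71 − 1 = 70 = 2 · 5 · 7.
Divisors of 70: 1, 2, 5, 7, 10, 14, 35, 70.
Compute 64^d (mod 71) for the divisors d until we hit 1:
64^1 ≡ 64
64^2 ≡ 49
64^5 ≡ 20
64^7 ≡ 57
64^10 ≡ 45
64^14 ≡ 54
64^35 ≡ 1
Therefore the multiplicative order of 64 modulo 71 is 35.

35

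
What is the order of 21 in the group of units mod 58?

28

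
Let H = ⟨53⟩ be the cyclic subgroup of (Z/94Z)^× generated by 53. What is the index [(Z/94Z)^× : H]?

Since 53 ∈ (Z/94Z)^×, its order divides φ(94) = φ(2)·φ(47) = 1·46 = 46 = 2 · 23.
Divisors of 46: 1, 2, 23, 46.
Test each divisor d:
53^1 ≡ 53
53^2 ≡ 83
53^23 ≡ 1
The order of 53 is 23, so the subgroup it generates has 23 elements.
The index is φ(94) / ord(53) = 46 / 23 = 2.

2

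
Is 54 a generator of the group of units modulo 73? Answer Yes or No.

φ(73) = 73 − 1 = 72 = 2^3 · 3^2.
An element g generates (Z/73Z)^× iff g^(72/q) ≢ 1 (mod 73) for each prime q ∈ {2, 3}.
54^36 ≡ 1 (mod 73)  [q = 2: ≡ 1 ✗]
54^24 ≡ 64 (mod 73)  [q = 3: ≢ 1 ✓]
54^36 ≡ 1 shows ord(54) | 36, strictly less than φ(73); not a primitive root.

No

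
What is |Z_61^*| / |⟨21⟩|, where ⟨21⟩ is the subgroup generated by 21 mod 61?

By Lagrange's theorem, ord_61(21) divides φ(61) = 61 − 1 = 60 = 2^2 · 3 · 5.
Divisors of 60: 1, 2, 3, 4, 5, 6, 10, 12, 15, 20, 30, 60.
Compute 21^d (mod 61) for the divisors d until we hit 1:
21^1 ≡ 21 (mod 61)
21^2 ≡ 14 (mod 61)
21^3 ≡ 50 (mod 61)
21^4 ≡ 13 (mod 61)
21^5 ≡ 29 (mod 61)
21^6 ≡ 60 (mod 61)
21^10 ≡ 48 (mod 61)
21^12 ≡ 1 (mod 61) ✓
So ord_61(21) = 12, hence |⟨21⟩| = 12.
The index is φ(61) / ord(21) = 60 / 12 = 5.

5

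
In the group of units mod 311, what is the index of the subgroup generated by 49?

10

By Lagrange's theorem, ord_311(49) divides φ(311) = 311 − 1 = 310 = 2 · 5 · 31.
Divisors of 310: 1, 2, 5, 10, 31, 62, 155, 310.
Evaluate successive powers at the divisors of 310:
49^1 ≡ 49
49^2 ≡ 224
49^5 ≡ 169
49^10 ≡ 260
49^31 ≡ 1
Thus |⟨49⟩| = ord(49) = 31.
Index = |(Z/311Z)^×| / |⟨49⟩| = 310 / 31 = 10.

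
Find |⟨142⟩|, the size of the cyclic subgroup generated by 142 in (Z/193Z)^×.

ord(142) | φ(193) = 193 − 1 = 192 = 2^6 · 3.
Divisors of 192: 1, 2, 3, 4, 6, 8, 12, 16, 24, 32, 48, 64, 96, 192.
Check 142^d mod 193 for each divisor in increasing order:
142^1 ≡ 142
142^2 ≡ 92
142^3 ≡ 133
142^4 ≡ 165
142^6 ≡ 126
142^8 ≡ 12
142^12 ≡ 50
142^16 ≡ 144
142^24 ≡ 184
142^32 ≡ 85
142^48 ≡ 81
142^64 ≡ 84
142^96 ≡ 192
142^192 ≡ 1
So ord_193(142) = 192.

192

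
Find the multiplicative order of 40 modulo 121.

10

Since 40 ∈ (Z/121Z)^×, its order divides φ(121) = φ(11^2) = 11·(11−1) = 110 = 2 · 5 · 11.
Divisors of 110: 1, 2, 5, 10, 11, 22, 55, 110.
Check 40^d mod 121 for each divisor in increasing order:
40^1 ≡ 40 (mod 121)
40^2 ≡ 27 (mod 121)
40^5 ≡ 120 (mod 121)
40^10 ≡ 1 (mod 121) ✓
The smallest such exponent is 10, so the order of 40 is 10.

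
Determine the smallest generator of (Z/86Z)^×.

φ(86) = φ(2)·φ(43) = 1·42 = 42 = 2 · 3 · 7.
Test candidates g = 2, 3, … against the prime factors q ∈ {2, 3, 7} of φ(86): g is a generator iff g^(42/q) ≢ 1 for every such q.
g = 2: gcd(2, 86) = 2 > 1, not a unit — skip.
g = 3: 3^21 ≡ 85; 3^14 ≡ 79; 3^6 ≡ 41 — none is 1, so 3 is a primitive root.
Hence the least primitive root of 86 is 3.

3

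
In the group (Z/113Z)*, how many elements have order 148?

0

φ(113) = 113 − 1 = 112 = 2^4 · 7.
(Z/113Z)^× is cyclic (|G| = 112); a cyclic group of order m has exactly φ(d) elements of each order d | m, and none otherwise.
Here 112 is not a multiple of 148, so there are no elements of order 148.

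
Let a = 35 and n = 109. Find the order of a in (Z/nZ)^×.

27

The order of 35 must divide φ(109) = 109 − 1 = 108 = 2^2 · 3^3.
Divisors of 108: 1, 2, 3, 4, 6, 9, 12, 18, 27, 36, 54, 108.
Test each divisor d:
35^1 ≡ 35 (mod 109)
35^2 ≡ 26 (mod 109)
35^3 ≡ 38 (mod 109)
35^4 ≡ 22 (mod 109)
35^6 ≡ 27 (mod 109)
35^9 ≡ 45 (mod 109)
35^12 ≡ 75 (mod 109)
35^18 ≡ 63 (mod 109)
35^27 ≡ 1 (mod 109) ✓
The smallest such exponent is 27, so the order of 35 is 27.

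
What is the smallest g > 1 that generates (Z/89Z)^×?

φ(89) = 89 − 1 = 88 = 2^3 · 11.
g is a primitive root iff g^(88/q) ≢ 1 (mod 89) for each prime q ∈ {2, 11}.
g = 2: 2^44 ≡ 1 — hits 1, so not a primitive root.
g = 3: 3^44 ≡ 88; 3^8 ≡ 64 — none is 1, so 3 is a primitive root.
The smallest primitive root modulo 89 is 3.

3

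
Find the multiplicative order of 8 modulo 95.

By Lagrange's theorem, ord_95(8) divides φ(95) = φ(5·19) = (5−1)·(19−1) = 4·18 = 72 = 2^3 · 3^2.
Divisors of 72: 1, 2, 3, 4, 6, 8, 9, 12, 18, 24, 36, 72.
Compute 8^d (mod 95) for the divisors d until we hit 1:
8^1 ≡ 8 (mod 95)
8^2 ≡ 64 (mod 95)
8^3 ≡ 37 (mod 95)
8^4 ≡ 11 (mod 95)
8^6 ≡ 39 (mod 95)
8^8 ≡ 26 (mod 95)
8^9 ≡ 18 (mod 95)
8^12 ≡ 1 (mod 95) ✓
Hence ord(8) = 12.

12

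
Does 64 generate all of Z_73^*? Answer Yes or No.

φ(73) = 73 − 1 = 72 = 2^3 · 3^2.
64 is a primitive root mod 73 iff 64^(φ(73)/q) ≢ 1 for every prime q | φ(73), i.e. q ∈ {2, 3}.
64^36 ≡ 1 (mod 73)  [q = 2: ≡ 1 ✗]
64^24 ≡ 1 (mod 73)  [q = 3: ≡ 1 ✗]
64^36 ≡ 1 shows ord(64) | 36, strictly less than φ(73); not a primitive root.

No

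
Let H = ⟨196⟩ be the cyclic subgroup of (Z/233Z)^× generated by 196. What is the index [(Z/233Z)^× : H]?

4

Since 196 ∈ (Z/233Z)^×, its order divides φ(233) = 233 − 1 = 232 = 2^3 · 29.
Divisors of 232: 1, 2, 4, 8, 29, 58, 116, 232.
Check 196^d mod 233 for each divisor in increasing order:
196^1 ≡ 196 (mod 233)
196^2 ≡ 204 (mod 233)
196^4 ≡ 142 (mod 233)
196^8 ≡ 126 (mod 233)
196^29 ≡ 232 (mod 233)
196^58 ≡ 1 (mod 233) ✓
Thus |⟨196⟩| = ord(196) = 58.
[(Z/233Z)^× : ⟨196⟩] = 232/58 = 4.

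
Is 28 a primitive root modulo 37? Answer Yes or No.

φ(37) = 37 − 1 = 36 = 2^2 · 3^2.
It suffices to check that the order of 28 is not a proper divisor of 36: compute 28^(36/q) for q ∈ {2, 3}.
28^18 ≡ 1 (mod 37)  [q = 2: ≡ 1 ✗]
28^12 ≡ 26 (mod 37)  [q = 3: ≢ 1 ✓]
28^18 ≡ 1 shows ord(28) | 18, strictly less than φ(37); not a primitive root.

No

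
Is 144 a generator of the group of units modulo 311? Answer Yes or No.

No

φ(311) = 311 − 1 = 310 = 2 · 5 · 31.
Test 144^(310/q) mod 311 for each prime factor q of 310:
144^155 ≡ 1 (mod 311)  [q = 2: ≡ 1 ✗]
144^62 ≡ 36 (mod 311)  [q = 5: ≢ 1 ✓]
144^10 ≡ 195 (mod 311)  [q = 31: ≢ 1 ✓]
The check at q = 2 fails, so 144 generates a proper subgroup.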